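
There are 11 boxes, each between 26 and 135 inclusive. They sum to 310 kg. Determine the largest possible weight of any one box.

To make one box as large as possible, make the other 10 as small as possible.
The other 10 contribute at least 10 × 26 = 260, leaving at most 310 − 260 = 50.
Since 50 ≤ 135, this is achievable: one at 50 and 10 at 26.

50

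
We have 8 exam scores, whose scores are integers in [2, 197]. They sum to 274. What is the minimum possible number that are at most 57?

4

If only k of them are at most 57, the other 8 − k are at least 58, so the total is at least (8 − k)·58 + k·2.
This is ≤ 274, so (8 − k)·58 + 2k ≤ 274, which gives k ≥ 4.
Exactly 4 works: 4 values at 2 and 4 at 58 total 240; raise one of the low values by 34 (still ≤ 57) to hit 274.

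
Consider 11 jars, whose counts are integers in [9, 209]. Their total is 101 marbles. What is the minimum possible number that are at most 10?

Let j be the number exceeding 10. Then the total is ≥ 11·j + 9·(11 − j) = 99 + 2j.
So 2j ≤ 2 and j ≤ 1; hence at least 11 − 1 = 10 are ≤ 10.
Exactly 10 works: 10 values at 9 and 1 at 11 total 101.

10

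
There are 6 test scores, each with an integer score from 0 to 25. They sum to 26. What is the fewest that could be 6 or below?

If only k of them are at most 6, the other 6 − k are at least 7, so the total is at least (6 − k)·7 + k·0.
This is ≤ 26, so (6 − k)·7 + 0k ≤ 26, which gives k ≥ 3.
Exactly 3 works: 3 values at 0 and 3 at 7 total 21; raise one of the low values by 5 (still ≤ 6) to hit 26.

3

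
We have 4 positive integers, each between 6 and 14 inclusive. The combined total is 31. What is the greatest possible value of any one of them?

13

Maximizing one value means minimizing the remaining 3.
The other 3 contribute at least 3 × 6 = 18, leaving at most 31 − 18 = 13.
Since 13 ≤ 14, this is achievable: one at 13 and 3 at 6.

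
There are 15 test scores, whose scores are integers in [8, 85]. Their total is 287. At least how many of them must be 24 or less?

6

Each value above 24 is at least 25, contributing at least 25 − 8 = 17 above the floor 8.
The sum exceeds the floor total 120 by 167, so at most ⌊167/17⌋ = 9 exceed 24, and at least 6 are ≤ 24.
Exactly 6 works: 6 values at 8 and 9 at 25 total 273; raise one of the low values by 14 (still ≤ 24) to hit 287.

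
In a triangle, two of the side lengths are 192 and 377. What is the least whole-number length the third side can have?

The third side must exceed |192 − 377| = 185.
The smallest integer above 185 is 186.

186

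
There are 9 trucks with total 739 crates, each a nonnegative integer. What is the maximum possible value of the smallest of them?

The 9 values sum to 739, so their minimum is at most ⌊739/9⌋ = 82.
Equality holds with 8 values of 82 and 1 value of 83.

82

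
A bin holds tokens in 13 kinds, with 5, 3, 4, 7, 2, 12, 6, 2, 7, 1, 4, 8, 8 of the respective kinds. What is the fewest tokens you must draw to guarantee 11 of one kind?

68

In the worst case you take as many as possible of each kind without reaching 11: 5 + 3 + 4 + 7 + 2 + 10 + 6 + 2 + 7 + 1 + 4 + 8 + 8 = 67.
The next one must give 11 of some kind, so 67 + 1 = 68.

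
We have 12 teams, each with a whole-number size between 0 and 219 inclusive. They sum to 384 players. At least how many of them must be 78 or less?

8

Let j be the number exceeding 78. Then the total is ≥ 79·j + 0·(12 − j) = 0 + 79j.
So 79j ≤ 384 and j ≤ 4; hence at least 12 − 4 = 8 are ≤ 78.
Exactly 8 works: 8 values at 0 and 4 at 79 total 316; raise one of the low values by 68 (still ≤ 78) to hit 384.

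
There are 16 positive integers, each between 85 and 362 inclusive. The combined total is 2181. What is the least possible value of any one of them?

85

Minimizing one value means maximizing the remaining 15.
The other 15 can take up 15 × 362 = 5430 ≥ 2181 − 85, so one integer can sit at its floor of 85.
Achievable: one at 85 and the other 15 totalling 2096, which fits since 15 × 85 ≤ 2096 ≤ 15 × 362.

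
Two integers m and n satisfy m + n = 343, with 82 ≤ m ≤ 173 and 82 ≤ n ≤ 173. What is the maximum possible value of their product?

For a fixed sum, the product mn is largest when m and n are as close as possible.
Taking m = 171 and n = 172 (both in [82, 173]) gives mn = 29412.

29412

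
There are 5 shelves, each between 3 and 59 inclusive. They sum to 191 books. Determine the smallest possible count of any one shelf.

3

To make one shelf as small as possible, make the other 4 as large as possible.
The other 4 can take up 4 × 59 = 236 ≥ 191 − 3, so one shelf can sit at its floor of 3.
Achievable: one at 3 and the other 4 totalling 188, which fits since 4 × 3 ≤ 188 ≤ 4 × 59.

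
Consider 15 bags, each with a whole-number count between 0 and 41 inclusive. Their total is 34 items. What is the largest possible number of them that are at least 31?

Suppose k of them are at least 31. Those contribute at least 31 each and the other 15 − k at least 0 each.
So the total is at least 31k + 0(15 − k) = 0 + 31k. This must be ≤ 34, giving k ≤ 1.
k = 1 is achieved by 1 value at 31 and 14 at 0, total 31; add 3 to one value (staying below 31) to reach 34.

1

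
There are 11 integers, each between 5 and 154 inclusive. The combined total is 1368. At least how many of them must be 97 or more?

Each value short of 97 is at most 96, costing at least 154 − 96 = 58 against the maximum total of 1694.
We can afford to lose at most 1694 − 1368 = 326, so at most ⌊326/58⌋ = 5 fall short, and at least 6 are ≥ 97.
Exactly 6 works: 6 values at 154 and 5 at 96 total 1404; lower one of the high values by 36 (still ≥ 97) to hit 1368.

6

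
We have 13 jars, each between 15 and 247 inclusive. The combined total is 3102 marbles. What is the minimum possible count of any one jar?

Minimizing one value means maximizing the remaining 12.
The other 12 contribute at most 12 × 247 = 2964, leaving at least 3102 − 2964 = 138.
Since 138 ≥ 15, this is achievable: one at 138 and 12 at 247.

138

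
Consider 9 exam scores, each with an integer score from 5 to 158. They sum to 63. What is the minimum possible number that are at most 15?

8

Let j be the number exceeding 15. Then the total is ≥ 16·j + 5·(9 − j) = 45 + 11j.
So 11j ≤ 18 and j ≤ 1; hence at least 9 − 1 = 8 are ≤ 15.
Exactly 8 works: 8 values at 5 and 1 at 16 total 56; raise one of the low values by 7 (still ≤ 15) to hit 63.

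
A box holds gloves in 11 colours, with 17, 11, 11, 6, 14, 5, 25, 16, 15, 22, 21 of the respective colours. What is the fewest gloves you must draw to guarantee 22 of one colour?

In the worst case you take as many as possible of each colour without reaching 22: 17 + 11 + 11 + 6 + 14 + 5 + 21 + 16 + 15 + 21 + 21 = 158.
The next one must give 22 of some colour, so 158 + 1 = 159.

159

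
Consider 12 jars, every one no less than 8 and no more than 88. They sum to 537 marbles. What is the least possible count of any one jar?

To make one jar as small as possible, make the other 11 as large as possible.
The other 11 can take up 11 × 88 = 968 ≥ 537 − 8, so one jar can sit at its floor of 8.
Achievable: one at 8 and the other 11 totalling 529, which fits since 11 × 8 ≤ 529 ≤ 11 × 88.

8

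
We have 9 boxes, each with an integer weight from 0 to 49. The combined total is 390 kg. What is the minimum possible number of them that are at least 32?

7

If only k of them are at least 32, the other 9 − k are at most 31, so the total is at most k·49 + (9 − k)·31.
This must reach 390, so k·49 + (9 − k)·31 ≥ 390, giving k ≥ 7.
Exactly 7 works: 7 values at 49 and 2 at 31 total 405; lower one of the high values by 15 (still ≥ 32) to hit 390.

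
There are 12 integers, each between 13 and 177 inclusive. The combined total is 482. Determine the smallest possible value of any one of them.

Minimizing one value means maximizing the remaining 11.
The other 11 can take up 11 × 177 = 1947 ≥ 482 − 13, so one integer can sit at its floor of 13.
Achievable: one at 13 and the other 11 totalling 469, which fits since 11 × 13 ≤ 469 ≤ 11 × 177.

13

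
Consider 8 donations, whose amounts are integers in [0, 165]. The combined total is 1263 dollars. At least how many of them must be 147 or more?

5

Suppose at most 8 − j of them reach 147; then j values are ≤ 146 and the rest ≤ 165.
The total is then ≤ 146·j + 165·(8 − j) = 1320 − 19j. For this to be ≥ 1263 we need j ≤ 3, so at least 8 − 3 = 5 must reach 147.
Exactly 5 works: 5 values at 165 and 3 at 146 total 1263.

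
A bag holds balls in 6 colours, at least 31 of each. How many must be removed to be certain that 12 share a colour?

You could draw 11 of every colour without reaching 12 of any — 66 in all.
One more forces 12 of some colour, so 66 + 1 = 67.

67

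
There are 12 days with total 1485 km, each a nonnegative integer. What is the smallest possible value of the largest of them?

124

Some value must be at least ⌈1485/12⌉ = 124, since 12 × 123 = 1476 < 1485.
Equality holds with 9 values of 124 and 3 values of 123.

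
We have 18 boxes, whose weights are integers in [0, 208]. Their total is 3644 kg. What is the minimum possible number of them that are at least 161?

If only k of them are at least 161, the other 18 − k are at most 160, so the total is at most k·208 + (18 − k)·160.
This must reach 3644, so k·208 + (18 − k)·160 ≥ 3644, giving k ≥ 16.
Exactly 16 works: 16 values at 208 and 2 at 160 total 3648; lower one of the high values by 4 (still ≥ 161) to hit 3644.

16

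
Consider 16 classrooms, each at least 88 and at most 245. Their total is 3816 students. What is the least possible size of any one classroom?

Minimizing one value means maximizing the remaining 15.
The other 15 contribute at most 15 × 245 = 3675, leaving at least 3816 − 3675 = 141.
Since 141 ≥ 88, this is achievable: one at 141 and 15 at 245.

141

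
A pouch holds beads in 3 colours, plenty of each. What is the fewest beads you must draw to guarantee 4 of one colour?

10

In the worst case you draw 3 of each of the 3 colours: 3 × 3 = 9.
One more forces 4 of some colour, so 9 + 1 = 10.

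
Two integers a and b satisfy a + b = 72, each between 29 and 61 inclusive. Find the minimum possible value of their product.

1247

ab = a(72 − a) is concave in a, so over [29, 43] it is minimized at an endpoint.
At the endpoint a = 29, b = 72 − 29 = 43, so ab = 29 × 43 = 1247.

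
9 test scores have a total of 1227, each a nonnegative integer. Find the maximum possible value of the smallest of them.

136

The average is 1227/9 < 137, so some value is ≤ 136.
Achievable: 6 of them at 136 and 3 at 137 total 1227.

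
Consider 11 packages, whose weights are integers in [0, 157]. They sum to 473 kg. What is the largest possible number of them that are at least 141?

3

If k of the values are ≥ 141, the total is ≥ 141k + 0(11 − k).
Setting 141k + 0(11 − k) ≤ 473 gives 141k ≤ 473, so k ≤ 3.
k = 3 is achieved by 3 values at 141 and 8 at 0, total 423; add 50 to one value (staying below 141) to reach 473.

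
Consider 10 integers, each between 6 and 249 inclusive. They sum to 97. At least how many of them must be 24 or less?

Each value above 24 is at least 25, contributing at least 25 − 6 = 19 above the floor 6.
The sum exceeds the floor total 60 by 37, so at most ⌊37/19⌋ = 1 exceed 24, and at least 9 are ≤ 24.
Exactly 9 works: 9 values at 6 and 1 at 25 total 79; raise one of the low values by 18 (still ≤ 24) to hit 97.

9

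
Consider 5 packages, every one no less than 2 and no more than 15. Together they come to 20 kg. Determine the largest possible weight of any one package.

12

To make one package as large as possible, make the other 4 as small as possible.
The other 4 contribute at least 4 × 2 = 8, leaving at most 20 − 8 = 12.
Since 12 ≤ 15, this is achievable: one at 12 and 4 at 2.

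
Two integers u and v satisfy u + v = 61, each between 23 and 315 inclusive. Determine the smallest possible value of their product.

For a fixed sum, uv is smallest when u and v are as far apart as possible.
At the endpoint u = 23, v = 61 − 23 = 38, so uv = 23 × 38 = 874.

874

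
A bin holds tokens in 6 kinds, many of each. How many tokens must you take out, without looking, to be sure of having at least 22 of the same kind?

127

You could draw 21 of every kind without reaching 22 of any — 126 in all.
One more forces 22 of some kind, so 126 + 1 = 127.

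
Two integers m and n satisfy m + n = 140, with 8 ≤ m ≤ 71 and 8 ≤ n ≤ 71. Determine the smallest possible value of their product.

4899

mn = m(140 − m) is concave in m, so over [69, 71] it is minimized at an endpoint.
At the endpoint m = 69, n = 140 − 69 = 71, so mn = 69 × 71 = 4899.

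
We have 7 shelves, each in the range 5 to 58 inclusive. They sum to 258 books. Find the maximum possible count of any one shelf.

58

Maximizing one value means minimizing the remaining 6.
The other 6 contribute at least 6 × 5 = 30, leaving at most 258 − 30 = 228.
But each shelf is capped at 58, so the maximum is 58.
Achievable: one at 58 and the other 6 totalling 200, which fits since 6 × 5 ≤ 200 ≤ 6 × 58.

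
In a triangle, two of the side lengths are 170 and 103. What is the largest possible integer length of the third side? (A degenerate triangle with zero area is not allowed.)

272

The third side must be less than 170 + 103 = 273.
The largest integer below 273 is 272.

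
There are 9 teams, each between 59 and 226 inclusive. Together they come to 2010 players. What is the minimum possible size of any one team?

To make one team as small as possible, make the other 8 as large as possible.
The other 8 contribute at most 8 × 226 = 1808, leaving at least 2010 − 1808 = 202.
Since 202 ≥ 59, this is achievable: one at 202 and 8 at 226.

202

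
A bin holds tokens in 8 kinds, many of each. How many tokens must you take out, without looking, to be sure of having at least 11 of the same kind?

81

You could draw 10 of every kind without reaching 11 of any — 80 in all.
One more forces 11 of some kind, so 80 + 1 = 81.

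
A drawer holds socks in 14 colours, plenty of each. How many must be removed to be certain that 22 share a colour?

295

In the worst case you draw 21 of each of the 14 colours: 14 × 21 = 294.
One more forces 22 of some colour, so 294 + 1 = 295.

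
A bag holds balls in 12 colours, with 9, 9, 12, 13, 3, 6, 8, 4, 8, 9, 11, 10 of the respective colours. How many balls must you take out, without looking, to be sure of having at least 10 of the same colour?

93

In the worst case you take as many as possible of each colour without reaching 10: 9 + 9 + 9 + 9 + 3 + 6 + 8 + 4 + 8 + 9 + 9 + 9 = 92.
The next one must give 10 of some colour, so 92 + 1 = 93.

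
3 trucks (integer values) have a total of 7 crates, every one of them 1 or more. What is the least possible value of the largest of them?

3

The 3 values sum to 7, so their maximum is at least ⌈7/3⌉ = 3.
Equality holds with 1 value of 3 and 2 values of 2.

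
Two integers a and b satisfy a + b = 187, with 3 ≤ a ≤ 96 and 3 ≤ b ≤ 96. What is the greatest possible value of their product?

8742

ab = a(187 − a) is maximized when a is as near 187/2 as the bounds allow.
Taking a = 93 and b = 94 (both in [3, 96]) gives ab = 8742.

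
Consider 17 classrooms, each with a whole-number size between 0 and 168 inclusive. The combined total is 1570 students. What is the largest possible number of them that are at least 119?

13

Suppose k of them are at least 119. Those contribute at least 119 each and the other 17 − k at least 0 each.
So the total is at least 119k + 0(17 − k) = 0 + 119k. This must be ≤ 1570, giving k ≤ 13.
k = 13 is achieved by 13 values at 119 and 4 at 0, total 1547; add 23 to one value (staying below 119) to reach 1570.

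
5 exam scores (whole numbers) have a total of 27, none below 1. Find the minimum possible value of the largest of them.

6

The 5 values sum to 27, so their maximum is at least ⌈27/5⌉ = 6.
Equality holds with 2 values of 6 and 3 values of 5.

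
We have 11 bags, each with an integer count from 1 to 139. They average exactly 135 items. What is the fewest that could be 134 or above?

4

The total is 11 × 135 = 1485.
Each value short of 134 is at most 133, costing at least 139 − 133 = 6 against the maximum total of 1529.
We can afford to lose at most 1529 − 1485 = 44, so at most ⌊44/6⌋ = 7 fall short, and at least 4 are ≥ 134.
Exactly 4 works: 4 values at 139 and 7 at 133 total 1487; lower one of the high values by 2 (still ≥ 134) to hit 1485.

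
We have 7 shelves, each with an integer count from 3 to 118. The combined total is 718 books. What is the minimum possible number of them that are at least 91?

Suppose at most 7 − j of them reach 91; then j values are ≤ 90 and the rest ≤ 118.
The total is then ≤ 90·j + 118·(7 − j) = 826 − 28j. For this to be ≥ 718 we need j ≤ 3, so at least 7 − 3 = 4 must reach 91.
Exactly 4 works: 4 values at 118 and 3 at 90 total 742; lower one of the high values by 24 (still ≥ 91) to hit 718.

4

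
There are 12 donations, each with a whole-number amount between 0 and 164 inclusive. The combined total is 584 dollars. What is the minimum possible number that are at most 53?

2

Let j be the number exceeding 53. Then the total is ≥ 54·j + 0·(12 − j) = 0 + 54j.
So 54j ≤ 584 and j ≤ 10; hence at least 12 − 10 = 2 are ≤ 53.
Exactly 2 works: 2 values at 0 and 10 at 54 total 540; raise one of the low values by 44 (still ≤ 53) to hit 584.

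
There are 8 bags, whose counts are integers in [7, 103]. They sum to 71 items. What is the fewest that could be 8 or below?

If only k of them are at most 8, the other 8 − k are at least 9, so the total is at least (8 − k)·9 + k·7.
This is ≤ 71, so (8 − k)·9 + 7k ≤ 71, which gives k ≥ 1.
Exactly 1 works: 1 value at 7 and 7 at 9 total 70; raise one of the low values by 1 (still ≤ 8) to hit 71.

1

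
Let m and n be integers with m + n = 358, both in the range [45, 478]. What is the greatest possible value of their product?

32041

With m + n fixed, mn peaks when the two are closest together.
Taking m = 179 and n = 179 (both in [45, 478]) gives mn = 32041.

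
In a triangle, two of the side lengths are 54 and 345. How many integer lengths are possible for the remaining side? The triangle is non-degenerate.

107

The triangle inequality gives |54 − 345| < c < 54 + 345, i.e. 291 < c < 399.
So c can be any integer from 292 to 398: 107 values.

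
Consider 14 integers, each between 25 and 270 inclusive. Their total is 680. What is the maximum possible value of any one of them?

To make one integer as large as possible, make the other 13 as small as possible.
The other 13 contribute at least 13 × 25 = 325, leaving at most 680 − 325 = 355.
But each integer is capped at 270, so the maximum is 270.
Achievable: one at 270 and the other 13 totalling 410, which fits since 13 × 25 ≤ 410 ≤ 13 × 270.

270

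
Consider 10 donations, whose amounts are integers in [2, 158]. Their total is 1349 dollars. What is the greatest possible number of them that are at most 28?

Suppose k of them are at most 28. Those contribute at most 28 each and the rest at most 158 each.
So the total is at most 28k + 158(10 − k) = 1580 − 130k. This must still be ≥ 1349, so k ≤ 1.
k = 1 is achieved by 1 value at 28 and 9 at 158, total 1450; lower one of the 158's by 101 (still > 28) to reach 1349.

1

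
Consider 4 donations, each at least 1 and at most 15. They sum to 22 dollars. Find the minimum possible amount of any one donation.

1

To make one donation as small as possible, make the other 3 as large as possible.
The other 3 can take up 3 × 15 = 45 ≥ 22 − 1, so one donation can sit at its floor of 1.
Achievable: one at 1 and the other 3 totalling 21, which fits since 3 × 1 ≤ 21 ≤ 3 × 15.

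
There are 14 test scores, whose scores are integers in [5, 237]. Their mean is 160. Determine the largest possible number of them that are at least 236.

The total is 14 × 160 = 2240.
If k of the values are ≥ 236, the total is ≥ 236k + 5(14 − k).
Setting 236k + 5(14 − k) ≤ 2240 gives 231k ≤ 2170, so k ≤ 9.
k = 9 is achieved by 9 values at 236 and 5 at 5, total 2149; add 91 to one value (staying below 236) to reach 2240.

9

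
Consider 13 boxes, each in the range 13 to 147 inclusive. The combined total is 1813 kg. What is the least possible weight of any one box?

49

To make one box as small as possible, make the other 12 as large as possible.
The other 12 contribute at most 12 × 147 = 1764, leaving at least 1813 − 1764 = 49.
Since 49 ≥ 13, this is achievable: one at 49 and 12 at 147.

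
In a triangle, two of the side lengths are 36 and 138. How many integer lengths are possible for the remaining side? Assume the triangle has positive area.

71

The triangle inequality gives |36 − 138| < c < 36 + 138, i.e. 102 < c < 174.
So c can be any integer from 103 to 173: 71 values.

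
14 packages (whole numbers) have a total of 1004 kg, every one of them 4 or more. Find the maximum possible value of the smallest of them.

The average is 1004/14 < 72, so some value is ≤ 71.
Equality holds with 4 values of 71 and 10 values of 72.

71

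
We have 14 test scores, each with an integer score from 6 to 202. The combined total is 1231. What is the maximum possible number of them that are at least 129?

9

Suppose k of them are at least 129. Those contribute at least 129 each and the other 14 − k at least 6 each.
So the total is at least 129k + 6(14 − k) = 84 + 123k. This must be ≤ 1231, giving k ≤ 9.
k = 9 is achieved by 9 values at 129 and 5 at 6, total 1191; add 40 to one value (staying below 129) to reach 1231.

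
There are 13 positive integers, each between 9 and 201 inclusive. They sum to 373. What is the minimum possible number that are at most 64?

Each value above 64 is at least 65, contributing at least 65 − 9 = 56 above the floor 9.
The sum exceeds the floor total 117 by 256, so at most ⌊256/56⌋ = 4 exceed 64, and at least 9 are ≤ 64.
Exactly 9 works: 9 values at 9 and 4 at 65 total 341; raise one of the low values by 32 (still ≤ 64) to hit 373.

9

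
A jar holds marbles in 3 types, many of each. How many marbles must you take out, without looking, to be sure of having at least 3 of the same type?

In the worst case you draw 2 of each of the 3 types: 3 × 2 = 6.
One more forces 3 of some type, so 6 + 1 = 7.

7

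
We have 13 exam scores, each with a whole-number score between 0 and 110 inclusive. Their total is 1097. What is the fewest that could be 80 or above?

If only k of them are at least 80, the other 13 − k are at most 79, so the total is at most k·110 + (13 − k)·79.
This must reach 1097, so k·110 + (13 − k)·79 ≥ 1097, giving k ≥ 3.
Exactly 3 works: 3 values at 110 and 10 at 79 total 1120; lower one of the high values by 23 (still ≥ 80) to hit 1097.

3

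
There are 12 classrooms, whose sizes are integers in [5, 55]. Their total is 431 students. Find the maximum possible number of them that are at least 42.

10

If k of the values are ≥ 42, the total is ≥ 42k + 5(12 − k).
Setting 42k + 5(12 − k) ≤ 431 gives 37k ≤ 371, so k ≤ 10.
k = 10 is achieved by 10 values at 42 and 2 at 5, total 430; add 1 to one value (staying below 42) to reach 431.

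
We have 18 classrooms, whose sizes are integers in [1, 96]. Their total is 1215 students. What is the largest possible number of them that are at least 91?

With k values at 91 or above and the rest at least 1, the sum is at least 18 + 90k.
Since the sum is 1215, we need 90k ≤ 1197, i.e. k ≤ 13.
k = 13 is achieved by 13 values at 91 and 5 at 1, total 1188; add 27 to one value (staying below 91) to reach 1215.

13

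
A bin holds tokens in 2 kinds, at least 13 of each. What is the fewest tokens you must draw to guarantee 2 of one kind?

3

In the worst case you draw 1 of each of the 2 kinds: 2 × 1 = 2.
One more forces 2 of some kind, so 2 + 1 = 3.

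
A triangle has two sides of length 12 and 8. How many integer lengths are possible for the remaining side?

The triangle inequality gives |12 − 8| < c < 12 + 8, i.e. 4 < c < 20.
So c can be any integer from 5 to 19: 15 values.

15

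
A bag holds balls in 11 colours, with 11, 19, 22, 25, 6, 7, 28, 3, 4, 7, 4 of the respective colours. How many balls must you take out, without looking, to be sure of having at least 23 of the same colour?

128

In the worst case you take as many as possible of each colour without reaching 23: 11 + 19 + 22 + 22 + 6 + 7 + 22 + 3 + 4 + 7 + 4 = 127.
The next one must give 23 of some colour, so 127 + 1 = 128.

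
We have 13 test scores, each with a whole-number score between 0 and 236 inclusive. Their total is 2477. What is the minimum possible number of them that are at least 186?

Suppose at most 13 − j of them reach 186; then j values are ≤ 185 and the rest ≤ 236.
The total is then ≤ 185·j + 236·(13 − j) = 3068 − 51j. For this to be ≥ 2477 we need j ≤ 11, so at least 13 − 11 = 2 must reach 186.
Exactly 2 works: 2 values at 236 and 11 at 185 total 2507; lower one of the high values by 30 (still ≥ 186) to hit 2477.

2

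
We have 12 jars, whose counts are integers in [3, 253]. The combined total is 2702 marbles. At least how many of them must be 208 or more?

5

Suppose at most 12 − j of them reach 208; then j values are ≤ 207 and the rest ≤ 253.
The total is then ≤ 207·j + 253·(12 − j) = 3036 − 46j. For this to be ≥ 2702 we need j ≤ 7, so at least 12 − 7 = 5 must reach 208.
Exactly 5 works: 5 values at 253 and 7 at 207 total 2714; lower one of the high values by 12 (still ≥ 208) to hit 2702.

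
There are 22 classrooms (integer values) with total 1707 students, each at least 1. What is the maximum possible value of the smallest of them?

The average is 1707/22 < 78, so some value is ≤ 77.
Equality holds with 9 values of 77 and 13 values of 78.

77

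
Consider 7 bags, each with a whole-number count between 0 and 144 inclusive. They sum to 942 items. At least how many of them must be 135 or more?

1

If only k of them are at least 135, the other 7 − k are at most 134, so the total is at most k·144 + (7 − k)·134.
This must reach 942, so k·144 + (7 − k)·134 ≥ 942, giving k ≥ 1.
Exactly 1 works: 1 value at 144 and 6 at 134 total 948; lower one of the high values by 6 (still ≥ 135) to hit 942.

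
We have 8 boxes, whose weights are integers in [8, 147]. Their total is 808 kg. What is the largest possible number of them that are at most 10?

Suppose k of them are at most 10. Those contribute at most 10 each and the rest at most 147 each.
So the total is at most 10k + 147(8 − k) = 1176 − 137k. This must still be ≥ 808, so k ≤ 2.
k = 2 is achieved by 2 values at 10 and 6 at 147, total 902; lower one of the 147's by 94 (still > 10) to reach 808.

2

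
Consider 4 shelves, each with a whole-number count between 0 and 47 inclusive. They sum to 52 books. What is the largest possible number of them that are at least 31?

1

With k values at 31 or above and the rest at least 0, the sum is at least 0 + 31k.
Since the sum is 52, we need 31k ≤ 52, i.e. k ≤ 1.
k = 1 is achieved by 1 value at 31 and 3 at 0, total 31; add 21 to one value (staying below 31) to reach 52.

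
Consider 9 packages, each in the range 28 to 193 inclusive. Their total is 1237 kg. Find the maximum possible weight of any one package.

To make one package as large as possible, make the other 8 as small as possible.
The other 8 contribute at least 8 × 28 = 224, leaving at most 1237 − 224 = 1013.
But each package is capped at 193, so the maximum is 193.
Achievable: one at 193 and the other 8 totalling 1044, which fits since 8 × 28 ≤ 1044 ≤ 8 × 193.

193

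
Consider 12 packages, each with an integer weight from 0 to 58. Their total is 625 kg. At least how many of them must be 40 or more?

If only k of them are at least 40, the other 12 − k are at most 39, so the total is at most k·58 + (12 − k)·39.
This must reach 625, so k·58 + (12 − k)·39 ≥ 625, giving k ≥ 9.
Exactly 9 works: 9 values at 58 and 3 at 39 total 639; lower one of the high values by 14 (still ≥ 40) to hit 625.

9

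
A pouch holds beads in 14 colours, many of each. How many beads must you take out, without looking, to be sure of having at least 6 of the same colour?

You could draw 5 of every colour without reaching 6 of any — 70 in all.
One more forces 6 of some colour, so 70 + 1 = 71.

71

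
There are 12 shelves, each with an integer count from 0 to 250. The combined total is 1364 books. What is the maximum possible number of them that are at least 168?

8

If k of the values are ≥ 168, the total is ≥ 168k + 0(12 − k).
Setting 168k + 0(12 − k) ≤ 1364 gives 168k ≤ 1364, so k ≤ 8.
k = 8 is achieved by 8 values at 168 and 4 at 0, total 1344; add 20 to one value (staying below 168) to reach 1364.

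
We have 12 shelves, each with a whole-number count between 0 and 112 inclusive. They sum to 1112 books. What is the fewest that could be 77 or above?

6

Suppose at most 12 − j of them reach 77; then j values are ≤ 76 and the rest ≤ 112.
The total is then ≤ 76·j + 112·(12 − j) = 1344 − 36j. For this to be ≥ 1112 we need j ≤ 6, so at least 12 − 6 = 6 must reach 77.
Exactly 6 works: 6 values at 112 and 6 at 76 total 1128; lower one of the high values by 16 (still ≥ 77) to hit 1112.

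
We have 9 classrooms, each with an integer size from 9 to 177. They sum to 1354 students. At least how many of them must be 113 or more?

Suppose at most 9 − j of them reach 113; then j values are ≤ 112 and the rest ≤ 177.
The total is then ≤ 112·j + 177·(9 − j) = 1593 − 65j. For this to be ≥ 1354 we need j ≤ 3, so at least 9 − 3 = 6 must reach 113.
Exactly 6 works: 6 values at 177 and 3 at 112 total 1398; lower one of the high values by 44 (still ≥ 113) to hit 1354.

6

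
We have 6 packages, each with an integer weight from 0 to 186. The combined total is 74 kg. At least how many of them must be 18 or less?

3

Each value above 18 is at least 19, contributing at least 19 − 0 = 19 above the floor 0.
The sum exceeds the floor total 0 by 74, so at most ⌊74/19⌋ = 3 exceed 18, and at least 3 are ≤ 18.
Exactly 3 works: 3 values at 0 and 3 at 19 total 57; raise one of the low values by 17 (still ≤ 18) to hit 74.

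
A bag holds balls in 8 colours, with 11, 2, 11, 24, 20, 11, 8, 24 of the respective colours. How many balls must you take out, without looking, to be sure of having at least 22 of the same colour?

In the worst case you take as many as possible of each colour without reaching 22: 11 + 2 + 11 + 21 + 20 + 11 + 8 + 21 = 105.
The next one must give 22 of some colour, so 105 + 1 = 106.

106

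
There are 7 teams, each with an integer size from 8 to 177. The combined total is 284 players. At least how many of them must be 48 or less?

2

If only k of them are at most 48, the other 7 − k are at least 49, so the total is at least (7 − k)·49 + k·8.
This is ≤ 284, so (7 − k)·49 + 8k ≤ 284, which gives k ≥ 2.
Exactly 2 works: 2 values at 8 and 5 at 49 total 261; raise one of the low values by 23 (still ≤ 48) to hit 284.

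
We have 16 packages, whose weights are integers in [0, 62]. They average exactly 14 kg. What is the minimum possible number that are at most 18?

5

The total is 16 × 14 = 224.
Let j be the number exceeding 18. Then the total is ≥ 19·j + 0·(16 − j) = 0 + 19j.
So 19j ≤ 224 and j ≤ 11; hence at least 16 − 11 = 5 are ≤ 18.
Exactly 5 works: 5 values at 0 and 11 at 19 total 209; raise one of the low values by 15 (still ≤ 18) to hit 224.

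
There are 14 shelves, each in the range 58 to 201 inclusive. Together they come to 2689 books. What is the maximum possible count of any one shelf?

Maximizing one value means minimizing the remaining 13.
The other 13 contribute at least 13 × 58 = 754, leaving at most 2689 − 754 = 1935.
But each shelf is capped at 201, so the maximum is 201.
Achievable: one at 201 and the other 13 totalling 2488, which fits since 13 × 58 ≤ 2488 ≤ 13 × 201.

201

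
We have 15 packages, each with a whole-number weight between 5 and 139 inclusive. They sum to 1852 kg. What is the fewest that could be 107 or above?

8

Each value short of 107 is at most 106, costing at least 139 − 106 = 33 against the maximum total of 2085.
We can afford to lose at most 2085 − 1852 = 233, so at most ⌊233/33⌋ = 7 fall short, and at least 8 are ≥ 107.
Exactly 8 works: 8 values at 139 and 7 at 106 total 1854; lower one of the high values by 2 (still ≥ 107) to hit 1852.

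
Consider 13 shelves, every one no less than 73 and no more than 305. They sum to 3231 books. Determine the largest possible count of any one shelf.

305

To make one shelf as large as possible, make the other 12 as small as possible.
The other 12 contribute at least 12 × 73 = 876, leaving at most 3231 − 876 = 2355.
But each shelf is capped at 305, so the maximum is 305.
Achievable: one at 305 and the other 12 totalling 2926, which fits since 12 × 73 ≤ 2926 ≤ 12 × 305.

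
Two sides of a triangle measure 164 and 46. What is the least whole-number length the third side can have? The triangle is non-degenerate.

The third side must exceed |164 − 46| = 118.
The smallest integer above 118 is 119.

119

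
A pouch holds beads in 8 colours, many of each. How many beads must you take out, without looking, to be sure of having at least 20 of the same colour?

In the worst case you draw 19 of each of the 8 colours: 8 × 19 = 152.
One more forces 20 of some colour, so 152 + 1 = 153.

153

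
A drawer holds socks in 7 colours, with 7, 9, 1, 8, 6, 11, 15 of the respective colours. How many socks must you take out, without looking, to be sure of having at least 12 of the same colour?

In the worst case you take as many as possible of each colour without reaching 12: 7 + 9 + 1 + 8 + 6 + 11 + 11 = 53.
The next one must give 12 of some colour, so 53 + 1 = 54.

54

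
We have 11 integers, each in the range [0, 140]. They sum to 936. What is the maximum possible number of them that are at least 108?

Suppose k of them are at least 108. Those contribute at least 108 each and the other 11 − k at least 0 each.
So the total is at least 108k + 0(11 − k) = 0 + 108k. This must be ≤ 936, giving k ≤ 8.
k = 8 is achieved by 8 values at 108 and 3 at 0, total 864; add 72 to one value (staying below 108) to reach 936.

8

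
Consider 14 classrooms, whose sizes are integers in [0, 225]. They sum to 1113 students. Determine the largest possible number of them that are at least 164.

If k of the values are ≥ 164, the total is ≥ 164k + 0(14 − k).
Setting 164k + 0(14 − k) ≤ 1113 gives 164k ≤ 1113, so k ≤ 6.
k = 6 is achieved by 6 values at 164 and 8 at 0, total 984; add 129 to one value (staying below 164) to reach 1113.

6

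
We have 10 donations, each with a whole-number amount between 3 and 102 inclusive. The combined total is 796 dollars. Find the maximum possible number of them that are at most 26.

Each value at 26 or below falls at least 102 − 26 = 76 short of the ceiling 102.
The ceiling total is 10 × 102 = 1020, and we need 796, so at most ⌊(1020 − 796)/76⌋ = 2 can be that low.
k = 2 is achieved by 2 values at 26 and 8 at 102, total 868; lower one of the 102's by 72 (still > 26) to reach 796.

2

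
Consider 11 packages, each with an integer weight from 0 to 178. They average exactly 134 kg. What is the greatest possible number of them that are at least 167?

8

The total is 11 × 134 = 1474.
If k of the values are ≥ 167, the total is ≥ 167k + 0(11 − k).
Setting 167k + 0(11 − k) ≤ 1474 gives 167k ≤ 1474, so k ≤ 8.
k = 8 is achieved by 8 values at 167 and 3 at 0, total 1336; add 138 to one value (staying below 167) to reach 1474.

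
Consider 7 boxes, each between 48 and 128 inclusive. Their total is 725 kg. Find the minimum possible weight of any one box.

To make one box as small as possible, make the other 6 as large as possible.
The other 6 can take up 6 × 128 = 768 ≥ 725 − 48, so one box can sit at its floor of 48.
Achievable: one at 48 and the other 6 totalling 677, which fits since 6 × 48 ≤ 677 ≤ 6 × 128.

48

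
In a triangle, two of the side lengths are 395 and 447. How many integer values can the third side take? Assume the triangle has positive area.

The triangle inequality gives |395 − 447| < c < 395 + 447, i.e. 52 < c < 842.
So c can be any integer from 53 to 841: 789 values.

789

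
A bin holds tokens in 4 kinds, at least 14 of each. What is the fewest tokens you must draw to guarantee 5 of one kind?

You could draw 4 of every kind without reaching 5 of any — 16 in all.
One more forces 5 of some kind, so 16 + 1 = 17.

17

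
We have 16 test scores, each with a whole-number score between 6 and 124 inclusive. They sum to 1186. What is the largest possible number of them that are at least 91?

12

With k values at 91 or above and the rest at least 6, the sum is at least 96 + 85k.
Since the sum is 1186, we need 85k ≤ 1090, i.e. k ≤ 12.
k = 12 is achieved by 12 values at 91 and 4 at 6, total 1116; add 70 to one value (staying below 91) to reach 1186.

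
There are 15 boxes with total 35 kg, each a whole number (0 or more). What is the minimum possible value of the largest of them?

If every one of the 15 were at most 2, the total would be at most 15 × 2 = 30 < 35.
Equality holds with 5 values of 3 and 10 values of 2.

3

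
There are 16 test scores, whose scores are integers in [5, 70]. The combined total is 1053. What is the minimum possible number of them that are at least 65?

5

Suppose at most 16 − j of them reach 65; then j values are ≤ 64 and the rest ≤ 70.
The total is then ≤ 64·j + 70·(16 − j) = 1120 − 6j. For this to be ≥ 1053 we need j ≤ 11, so at least 16 − 11 = 5 must reach 65.
Exactly 5 works: 5 values at 70 and 11 at 64 total 1054; lower one of the high values by 1 (still ≥ 65) to hit 1053.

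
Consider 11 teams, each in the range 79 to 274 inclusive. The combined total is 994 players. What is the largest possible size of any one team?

204

To make one team as large as possible, make the other 10 as small as possible.
The other 10 contribute at least 10 × 79 = 790, leaving at most 994 − 790 = 204.
Since 204 ≤ 274, this is achievable: one at 204 and 10 at 79.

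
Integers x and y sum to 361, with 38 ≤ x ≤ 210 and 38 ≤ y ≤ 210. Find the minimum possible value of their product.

xy = x(361 − x) is concave in x, so over [151, 210] it is minimized at an endpoint.
The extreme feasible split is x = 151, y = 210, giving xy = 31710.

31710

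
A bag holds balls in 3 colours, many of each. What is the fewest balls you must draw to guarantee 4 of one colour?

10

You could draw 3 of every colour without reaching 4 of any — 9 in all.
One more forces 4 of some colour, so 9 + 1 = 10.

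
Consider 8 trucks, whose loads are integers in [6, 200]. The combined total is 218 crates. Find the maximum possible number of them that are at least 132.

With k values at 132 or above and the rest at least 6, the sum is at least 48 + 126k.
Since the sum is 218, we need 126k ≤ 170, i.e. k ≤ 1.
k = 1 is achieved by 1 value at 132 and 7 at 6, total 174; add 44 to one value (staying below 132) to reach 218.

1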